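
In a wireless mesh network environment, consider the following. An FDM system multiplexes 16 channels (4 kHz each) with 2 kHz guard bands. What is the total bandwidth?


Given: 16 channels, 4 kHz each, guard = 2 kHz
Channel bandwidth = 16 * 4 = 64 kHz
Guard bands = 15 gaps * 2 kHz = 30 kHz
Total = 64 + 30 = 94 kHz

94


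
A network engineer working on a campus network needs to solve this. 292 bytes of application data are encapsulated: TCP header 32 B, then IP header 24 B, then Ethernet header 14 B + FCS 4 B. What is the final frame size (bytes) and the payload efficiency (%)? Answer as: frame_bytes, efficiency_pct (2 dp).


TCP segment = 292 + 32 = 324 B
IP packet = 324 + 24 = 348 B
Ethernet frame = 348 + 14 + 4 = 366 B
Efficiency = app / frame = 292 / 366 = 0.797814 = 79.7814% -> 79.78% (2 dp)

366, 79.78


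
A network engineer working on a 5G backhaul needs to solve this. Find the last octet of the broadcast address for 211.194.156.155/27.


Given: IP = 211.194.156.155, prefix = /27
Host bits = 32 - 27 = 5
Network last octet = 155 AND mask = 128
Host part size = 2^5 - 1 = 31
Broadcast last octet = 128 OR 31 = 159

159


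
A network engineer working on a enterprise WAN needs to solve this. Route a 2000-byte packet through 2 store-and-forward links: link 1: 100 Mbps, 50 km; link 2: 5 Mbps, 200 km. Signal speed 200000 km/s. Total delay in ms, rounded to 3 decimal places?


Packet = 2000 bytes = 16000 bits. Store-and-forward: sum (t_trans + t_prop) per link.
Link 1: t_trans = 16000/(100*10^6) s = 0.1600 ms; t_prop = 50/200000 s = 0.2500 ms; subtotal = 0.4100 ms
Link 2: t_trans = 16000/(5*10^6) s = 3.2000 ms; t_prop = 200/200000 s = 1.0000 ms; subtotal = 4.2000 ms
End-to-end = 0.4100 + 4.2000 = 4.6100 ms -> 4.610 ms (3 dp)

4.610


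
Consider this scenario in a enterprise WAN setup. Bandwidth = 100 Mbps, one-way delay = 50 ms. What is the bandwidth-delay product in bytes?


Given: bandwidth = 100 Mbps, delay = 50 ms
BDP in bits = 100 * 10^6 * 50 / 1000
BDP in bits = 5000000
BDP in bytes = 5000000 / 8 = 625000

625000


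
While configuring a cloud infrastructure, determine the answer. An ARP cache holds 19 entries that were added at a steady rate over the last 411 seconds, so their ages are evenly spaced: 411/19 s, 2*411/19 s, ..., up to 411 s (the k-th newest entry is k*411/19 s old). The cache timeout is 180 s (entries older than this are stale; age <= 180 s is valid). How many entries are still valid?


Ages are k * 411/19 s for k = 1..19 (spacing = 21.6316 s).
Entry k is valid iff k * 411/19 <= 180 iff k <= 19 * 180 / 411 = 8.3212
n_valid = floor(8.3212) = 8
(n_stale = 19 - 8 = 11)

8


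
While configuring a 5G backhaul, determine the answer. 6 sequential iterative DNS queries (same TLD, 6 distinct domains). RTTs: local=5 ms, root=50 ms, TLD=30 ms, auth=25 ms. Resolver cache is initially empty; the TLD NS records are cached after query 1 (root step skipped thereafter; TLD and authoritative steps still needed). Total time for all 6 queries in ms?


Lookup 1 (cold cache): local + root + TLD + auth = 5 + 50 + 30 + 25 = 110 ms
Lookups 2..6 (TLD NS cached -> skip root; new domain -> still ask TLD and auth): local + TLD + auth = 5 + 30 + 25 = 60 ms each
Remaining 5 lookups: 5 * 60 = 300 ms
Total = 110 + 300 = 410 ms

410


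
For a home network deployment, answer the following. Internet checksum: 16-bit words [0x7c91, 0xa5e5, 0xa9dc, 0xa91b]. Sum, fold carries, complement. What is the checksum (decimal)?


Given words: [0x7c91, 0xa5e5, 0xa9dc, 0xa91b]
Step 1: Sum all words
Raw sum = 31889 + 42469 + 43484 + 43291 = 161133
Step 2: Fold carry: (30061 + 2) = 30063
One's complement = ~30063 & 0xFFFF = 35472

35472


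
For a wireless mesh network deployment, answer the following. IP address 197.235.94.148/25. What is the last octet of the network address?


Given: IP = 197.235.94.148, prefix = /25
Subnet mask = 255.255.255.128
Last octet of IP: 148
Last octet of mask: 128
Network last octet = 148 AND 128 = 128

128


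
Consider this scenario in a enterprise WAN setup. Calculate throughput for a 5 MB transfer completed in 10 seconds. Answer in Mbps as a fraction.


Given: file = 5 MB, time = 10 s
File in Mb = 5 * 8 = 40 Mb
Throughput = 40 / 10 Mbps
Throughput = 4 Mbps

4


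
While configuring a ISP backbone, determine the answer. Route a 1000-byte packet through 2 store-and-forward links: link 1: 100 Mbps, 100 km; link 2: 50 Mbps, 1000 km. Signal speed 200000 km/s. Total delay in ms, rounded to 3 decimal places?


Packet = 1000 bytes = 8000 bits. Store-and-forward: sum (t_trans + t_prop) per link.
Link 1: t_trans = 8000/(100*10^6) s = 0.0800 ms; t_prop = 100/200000 s = 0.5000 ms; subtotal = 0.5800 ms
Link 2: t_trans = 8000/(50*10^6) s = 0.1600 ms; t_prop = 1000/200000 s = 5.0000 ms; subtotal = 5.1600 ms
End-to-end = 0.5800 + 5.1600 = 5.7400 ms -> 5.740 ms (3 dp)

5.740


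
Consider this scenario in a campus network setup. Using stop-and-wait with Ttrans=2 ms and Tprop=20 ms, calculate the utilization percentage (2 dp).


Given: Ttrans = 2 ms, Tprop = 20 ms
RTT = 2 * Tprop = 2 * 20 = 40 ms
U = Ttrans / (Ttrans + RTT)
U = 2 / (2 + 40)
U = 2 / 42 = 0.047619
U% = 4.76%

4.76


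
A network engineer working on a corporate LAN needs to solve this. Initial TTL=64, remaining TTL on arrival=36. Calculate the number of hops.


Given: initial TTL = 64, received TTL = 36
Hops = initial TTL - received TTL
Hops = 64 - 36 = 28

28


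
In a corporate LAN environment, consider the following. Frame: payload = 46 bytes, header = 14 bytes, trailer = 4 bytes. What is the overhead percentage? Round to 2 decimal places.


Given: payload = 46 B, header = 14 B, trailer = 4 B
Overhead bytes = header + trailer = 14 + 4 = 18
Total frame = payload + overhead = 46 + 18 = 64
Overhead % = 18 / 64 * 100 = 28.1250% -> 28.13% (2 dp)

28.13


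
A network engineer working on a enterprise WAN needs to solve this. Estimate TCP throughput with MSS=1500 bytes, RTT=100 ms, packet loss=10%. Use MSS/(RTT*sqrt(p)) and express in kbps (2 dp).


Given: MSS = 1500 bytes, RTT = 100 ms, loss = 10%
RTT in seconds = 100 / 1000 = 0.1
Loss rate = 10% = 0.1
sqrt(loss) = sqrt(0.1) = 0.316227766017
Throughput (bytes/s) = 1500 / (0.1 * 0.316227766017) = 47434.1649
Throughput (kbps) = 47434.1649 * 8 / 1000 = 379.473319 -> 379.47 kbps (2 dp)

379.47


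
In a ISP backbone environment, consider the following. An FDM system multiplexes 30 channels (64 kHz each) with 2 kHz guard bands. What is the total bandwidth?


Given: 30 channels, 64 kHz each, guard = 2 kHz
Channel bandwidth = 30 * 64 = 1920 kHz
Guard bands = 29 gaps * 2 kHz = 58 kHz
Total = 1920 + 58 = 1978 kHz

1978


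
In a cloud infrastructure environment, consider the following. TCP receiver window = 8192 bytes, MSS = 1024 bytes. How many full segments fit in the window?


Given: RWND = 8192 bytes, MSS = 1024 bytes
Full segments = floor(RWND / MSS)
Full segments = floor(8192 / 1024)
Full segments = floor(8.0) = 8

8


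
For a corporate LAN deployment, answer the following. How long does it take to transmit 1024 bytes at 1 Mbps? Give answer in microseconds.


Given: packet = 1024 bytes, bandwidth = 1 Mbps
Packet in bits = 1024 * 8 = 8192 bits
Bandwidth = 1 * 10^6 = 1000000 bps
Time = 8192 / 1000000 seconds
Time in us = 8192 * 10^6 / 1000000 = 8192

8192


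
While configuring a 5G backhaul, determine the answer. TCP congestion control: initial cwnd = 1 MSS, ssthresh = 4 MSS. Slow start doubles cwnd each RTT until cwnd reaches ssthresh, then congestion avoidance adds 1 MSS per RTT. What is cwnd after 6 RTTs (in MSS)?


RTT 0: cwnd = 1 MSS (initial)
RTT 1: cwnd = 2 MSS (slow start, doubled)
RTT 2: cwnd = 4 MSS (slow start, doubled)
RTT 3: cwnd = 5 MSS (congestion avoidance, +1)
RTT 4: cwnd = 6 MSS (congestion avoidance, +1)
RTT 5: cwnd = 7 MSS (congestion avoidance, +1)
RTT 6: cwnd = 8 MSS (congestion avoidance, +1)

8


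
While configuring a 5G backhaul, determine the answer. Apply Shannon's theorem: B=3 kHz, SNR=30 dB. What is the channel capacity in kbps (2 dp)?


Given: B = 3 kHz, SNR = 30 dB
SNR linear = 10^(30/10) = 1000
1 + SNR = 1001
log2(1001) = 9.9672262588
C = 3 * 1000 * 9.9672262588 = 29901.6788 bps
C = 29.901679 kbps -> 29.90 kbps (2 dp)

29.90


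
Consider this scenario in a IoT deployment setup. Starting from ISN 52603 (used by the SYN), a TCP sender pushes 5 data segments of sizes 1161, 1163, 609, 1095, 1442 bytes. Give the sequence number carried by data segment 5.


The SYN occupies sequence number ISN = 52603, so the first data byte is ISN + 1 = 52604.
SEQ of data segment i = (ISN + 1) + sum of payload sizes of segments 1..i-1.
Segment 1: SEQ = 52604, payload = 1161 bytes
Segment 2: SEQ = 53765, payload = 1163 bytes
Segment 3: SEQ = 54928, payload = 609 bytes
Segment 4: SEQ = 55537, payload = 1095 bytes
Segment 5: SEQ = 56632, payload = 1442 bytes
SEQ of segment 5 = 52604 + 1161 + 1163 + 609 + 1095 = 56632

56632


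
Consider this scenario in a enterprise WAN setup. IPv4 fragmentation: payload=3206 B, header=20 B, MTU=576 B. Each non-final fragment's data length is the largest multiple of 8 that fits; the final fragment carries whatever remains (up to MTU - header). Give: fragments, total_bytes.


Max data per non-final fragment = floor((MTU - header)/8)*8 = floor((576 - 20)/8)*8 = floor(556/8)*8 = 552 B
Final fragment needs no 8-byte alignment: it can carry up to MTU - header = 556 B
Non-final fragments needed = ceil((payload - 556) / 552) = ceil(2650/552) = ceil(4.8007) = 5
Number of fragments = 5 + 1 = 6
Fragment sizes (data): 5 * 552 B + 446 B (last, 446 <= 556 OK)
Total bytes sent = payload + n_frags * header = 3206 + 6*20 = 3206 + 120 = 3326 B

6, 3326


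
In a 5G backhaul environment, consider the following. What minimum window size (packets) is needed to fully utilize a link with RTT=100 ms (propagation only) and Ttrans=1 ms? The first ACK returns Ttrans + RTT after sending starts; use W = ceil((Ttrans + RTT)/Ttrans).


Given: Ttrans = 1 ms, RTT = 100 ms (= 2 * Tprop, Tprop = 50 ms)
Time until first ACK returns = Ttrans + RTT = 1 + 100 = 101 ms
Need W * Ttrans >= Ttrans + RTT  ->  W >= (Ttrans + RTT) / Ttrans
(Ttrans + RTT) / Ttrans = 101 / 1 = 101
W_min = ceil(101) = 101

101


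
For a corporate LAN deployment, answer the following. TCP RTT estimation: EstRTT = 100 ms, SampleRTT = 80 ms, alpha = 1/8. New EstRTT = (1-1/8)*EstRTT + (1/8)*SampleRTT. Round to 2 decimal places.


Given: EstRTT = 100 ms, SampleRTT = 80 ms, alpha = 1/8
New EstRTT = (1 - alpha) * EstRTT + alpha * SampleRTT
(7/8) * 100 = 87.5
(1/8) * 80 = 10
New EstRTT = 87.5 + 10 = 97.5 ms -> 97.50 ms (2 dp)

97.50


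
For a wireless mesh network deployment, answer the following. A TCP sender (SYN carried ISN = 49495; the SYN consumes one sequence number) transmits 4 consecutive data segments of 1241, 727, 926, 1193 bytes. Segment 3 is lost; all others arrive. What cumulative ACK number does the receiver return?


SYN uses sequence number 49495; first data byte = ISN + 1 = 49496.
Segment 1: SEQ = 49496, len = 1241 B, covers [49496, 50736]
Segment 2: SEQ = 50737, len = 727 B, covers [50737, 51463]
Segment 3: SEQ = 51464, len = 926 B, covers [51464, 52389] [LOST]
Segment 4: SEQ = 52390, len = 1193 B, covers [52390, 53582]
In-order data received: bytes [49496, 51463] (segments 1..2).
Segment 3 missing -> gap begins at byte 51464; later segments buffered out of order.
Cumulative ACK = next expected in-order byte = 49496 + 1241 + 727 = 51464

51464


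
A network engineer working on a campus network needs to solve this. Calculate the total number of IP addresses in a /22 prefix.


Given: CIDR prefix /22
Host bits = 32 - 22 = 10
Total addresses = 2^10 = 1024

1024


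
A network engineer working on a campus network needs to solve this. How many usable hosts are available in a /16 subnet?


Given: subnet mask /16
Host bits = 32 - 16 = 16
Total addresses = 2^16 = 65536
Usable hosts = 65536 - 2 (network + broadcast) = 65534

65534


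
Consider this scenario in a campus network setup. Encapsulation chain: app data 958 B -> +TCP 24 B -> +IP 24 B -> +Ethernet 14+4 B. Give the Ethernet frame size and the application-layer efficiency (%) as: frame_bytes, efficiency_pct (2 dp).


TCP segment = 958 + 24 = 982 B
IP packet = 982 + 24 = 1006 B
Ethernet frame = 1006 + 14 + 4 = 1024 B
Efficiency = app / frame = 958 / 1024 = 0.935547 = 93.5547% -> 93.55% (2 dp)

1024, 93.55


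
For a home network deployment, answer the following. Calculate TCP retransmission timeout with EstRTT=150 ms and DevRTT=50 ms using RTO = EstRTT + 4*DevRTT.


Given: EstRTT = 150 ms, DevRTT = 50 ms
Timeout = EstRTT + 4 * DevRTT
4 * DevRTT = 4 * 50 = 200
Timeout = 150 + 200 = 350 ms

350


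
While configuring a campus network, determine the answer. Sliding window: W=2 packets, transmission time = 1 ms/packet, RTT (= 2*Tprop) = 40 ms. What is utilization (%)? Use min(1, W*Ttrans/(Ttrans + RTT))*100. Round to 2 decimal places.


Given: W = 2, Ttrans = 1 ms, RTT = 40 ms (= 2 * Tprop, Tprop = 20 ms)
Cycle time = Ttrans + RTT = 1 + 40 = 41 ms (first packet sent until its ACK returns)
W * Ttrans = 2 * 1 = 2 ms of sending per cycle
W * Ttrans / (Ttrans + RTT) = 2 / 41 = 0.048780
U = min(1, 0.048780) = 0.048780
U% = 4.88%

4.88


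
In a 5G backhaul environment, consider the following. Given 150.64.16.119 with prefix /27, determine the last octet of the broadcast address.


Given: IP = 150.64.16.119, prefix = /27
Host bits = 32 - 27 = 5
Network last octet = 119 AND mask = 96
Host part size = 2^5 - 1 = 31
Broadcast last octet = 96 OR 31 = 127

127


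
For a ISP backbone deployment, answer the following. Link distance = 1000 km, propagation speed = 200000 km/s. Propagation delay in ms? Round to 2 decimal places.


Given: distance = 1000 km, speed = 200000 km/s
Delay = distance / speed = 1000 / 200000 seconds
Delay in ms = 1000 * 1000 / 200000
Delay = 5.0000 ms
Rounded to 2 dp = 5.00 ms

5.00


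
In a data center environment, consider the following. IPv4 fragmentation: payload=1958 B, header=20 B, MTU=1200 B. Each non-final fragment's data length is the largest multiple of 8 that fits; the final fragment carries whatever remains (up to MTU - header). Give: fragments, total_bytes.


Max data per non-final fragment = floor((MTU - header)/8)*8 = floor((1200 - 20)/8)*8 = floor(1180/8)*8 = 1176 B
Final fragment needs no 8-byte alignment: it can carry up to MTU - header = 1180 B
Non-final fragments needed = ceil((payload - 1180) / 1176) = ceil(778/1176) = ceil(0.6616) = 1
Number of fragments = 1 + 1 = 2
Fragment sizes (data): 1 * 1176 B + 782 B (last, 782 <= 1180 OK)
Total bytes sent = payload + n_frags * header = 1958 + 2*20 = 1958 + 40 = 1998 B

2, 1998


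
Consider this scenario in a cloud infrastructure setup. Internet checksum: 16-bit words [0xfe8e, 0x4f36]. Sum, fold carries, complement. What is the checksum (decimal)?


Given words: [0xfe8e, 0x4f36]
Step 1: Sum all words
Raw sum = 65166 + 20278 = 85444
Step 2: Fold carry: (19908 + 1) = 19909
One's complement = ~19909 & 0xFFFF = 45626

45626


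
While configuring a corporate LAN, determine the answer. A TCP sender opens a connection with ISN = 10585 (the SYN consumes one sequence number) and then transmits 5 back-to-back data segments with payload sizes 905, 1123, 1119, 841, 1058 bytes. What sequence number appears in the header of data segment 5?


The SYN occupies sequence number ISN = 10585, so the first data byte is ISN + 1 = 10586.
SEQ of data segment i = (ISN + 1) + sum of payload sizes of segments 1..i-1.
Segment 1: SEQ = 10586, payload = 905 bytes
Segment 2: SEQ = 11491, payload = 1123 bytes
Segment 3: SEQ = 12614, payload = 1119 bytes
Segment 4: SEQ = 13733, payload = 841 bytes
Segment 5: SEQ = 14574, payload = 1058 bytes
SEQ of segment 5 = 10586 + 905 + 1123 + 1119 + 841 = 14574

14574


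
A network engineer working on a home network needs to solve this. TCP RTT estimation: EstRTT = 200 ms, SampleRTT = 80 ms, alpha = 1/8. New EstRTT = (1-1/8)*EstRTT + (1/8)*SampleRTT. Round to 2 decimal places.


Given: EstRTT = 200 ms, SampleRTT = 80 ms, alpha = 1/8
New EstRTT = (1 - alpha) * EstRTT + alpha * SampleRTT
(7/8) * 200 = 175
(1/8) * 80 = 10
New EstRTT = 175 + 10 = 185 ms -> 185.00 ms (2 dp)

185.00


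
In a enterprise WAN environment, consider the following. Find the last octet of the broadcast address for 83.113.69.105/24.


Given: IP = 83.113.69.105, prefix = /24
Host bits = 32 - 24 = 8
Network last octet = 105 AND mask = 0
Host part size = 2^8 - 1 = 255
Broadcast last octet = 0 OR 255 = 255

255


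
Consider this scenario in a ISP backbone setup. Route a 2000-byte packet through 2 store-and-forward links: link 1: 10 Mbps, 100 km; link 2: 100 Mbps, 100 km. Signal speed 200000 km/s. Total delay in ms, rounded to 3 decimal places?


Packet = 2000 bytes = 16000 bits. Store-and-forward: sum (t_trans + t_prop) per link.
Link 1: t_trans = 16000/(10*10^6) s = 1.6000 ms; t_prop = 100/200000 s = 0.5000 ms; subtotal = 2.1000 ms
Link 2: t_trans = 16000/(100*10^6) s = 0.1600 ms; t_prop = 100/200000 s = 0.5000 ms; subtotal = 0.6600 ms
End-to-end = 2.1000 + 0.6600 = 2.7600 ms -> 2.760 ms (3 dp)

2.760


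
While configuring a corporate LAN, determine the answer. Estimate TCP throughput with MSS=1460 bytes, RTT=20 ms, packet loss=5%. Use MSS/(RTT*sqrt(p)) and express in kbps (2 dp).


Given: MSS = 1460 bytes, RTT = 20 ms, loss = 5%
RTT in seconds = 20 / 1000 = 0.02
Loss rate = 5% = 0.05
sqrt(loss) = sqrt(0.05) = 0.223606797750
Throughput (bytes/s) = 1460 / (0.02 * 0.223606797750) = 326465.9247
Throughput (kbps) = 326465.9247 * 8 / 1000 = 2611.727398 -> 2611.73 kbps (2 dp)

2611.73


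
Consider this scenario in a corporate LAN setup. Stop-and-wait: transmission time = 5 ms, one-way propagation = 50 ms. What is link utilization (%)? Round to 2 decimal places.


Given: Ttrans = 5 ms, Tprop = 50 ms
RTT = 2 * Tprop = 2 * 50 = 100 ms
U = Ttrans / (Ttrans + RTT)
U = 5 / (5 + 100)
U = 5 / 105 = 0.047619
U% = 4.76%

4.76


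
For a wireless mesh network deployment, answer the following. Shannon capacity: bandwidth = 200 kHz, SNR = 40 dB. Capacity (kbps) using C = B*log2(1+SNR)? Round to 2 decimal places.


Given: B = 200 kHz, SNR = 40 dB
SNR linear = 10^(40/10) = 10000
1 + SNR = 10001
log2(10001) = 13.2878566418
C = 200 * 1000 * 13.2878566418 = 2657571.3284 bps
C = 2657.571328 kbps -> 2657.57 kbps (2 dp)

2657.57


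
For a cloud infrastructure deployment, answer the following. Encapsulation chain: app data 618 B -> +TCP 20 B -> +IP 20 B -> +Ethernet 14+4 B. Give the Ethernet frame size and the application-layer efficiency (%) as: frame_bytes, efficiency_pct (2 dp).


TCP segment = 618 + 20 = 638 B
IP packet = 638 + 20 = 658 B
Ethernet frame = 658 + 14 + 4 = 676 B
Efficiency = app / frame = 618 / 676 = 0.914201 = 91.4201% -> 91.42% (2 dp)

676, 91.42


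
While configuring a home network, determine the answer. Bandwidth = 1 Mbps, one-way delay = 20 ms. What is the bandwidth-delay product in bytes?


Given: bandwidth = 1 Mbps, delay = 20 ms
BDP in bits = 1 * 10^6 * 20 / 1000
BDP in bits = 20000
BDP in bytes = 20000 / 8 = 2500

2500


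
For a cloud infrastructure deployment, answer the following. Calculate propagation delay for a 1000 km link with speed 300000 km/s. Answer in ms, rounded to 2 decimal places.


Given: distance = 1000 km, speed = 300000 km/s
Delay = distance / speed = 1000 / 300000 seconds
Delay in ms = 1000 * 1000 / 300000
Delay = 3.3333 ms
Rounded to 2 dp = 3.33 ms

3.33


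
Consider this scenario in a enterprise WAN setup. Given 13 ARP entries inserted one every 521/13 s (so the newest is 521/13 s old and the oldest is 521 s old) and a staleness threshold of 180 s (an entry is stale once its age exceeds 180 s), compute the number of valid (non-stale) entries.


Ages are k * 521/13 s for k = 1..13 (spacing = 40.0769 s).
Entry k is valid iff k * 521/13 <= 180 iff k <= 13 * 180 / 521 = 4.4914
n_valid = floor(4.4914) = 4
(n_stale = 13 - 4 = 9)

4


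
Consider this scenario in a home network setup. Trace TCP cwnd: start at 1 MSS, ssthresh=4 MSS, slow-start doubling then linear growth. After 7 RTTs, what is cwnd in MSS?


RTT 0: cwnd = 1 MSS (initial)
RTT 1: cwnd = 2 MSS (slow start, doubled)
RTT 2: cwnd = 4 MSS (slow start, doubled)
RTT 3: cwnd = 5 MSS (congestion avoidance, +1)
RTT 4: cwnd = 6 MSS (congestion avoidance, +1)
RTT 5: cwnd = 7 MSS (congestion avoidance, +1)
RTT 6: cwnd = 8 MSS (congestion avoidance, +1)
RTT 7: cwnd = 9 MSS (congestion avoidance, +1)

9


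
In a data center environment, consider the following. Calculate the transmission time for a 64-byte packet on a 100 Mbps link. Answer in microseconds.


Given: packet = 64 bytes, bandwidth = 100 Mbps
Packet in bits = 64 * 8 = 512 bits
Bandwidth = 100 * 10^6 = 100000000 bps
Time = 512 / 100000000 seconds
Time in us = 512 * 10^6 / 100000000 = 5.12

5.12


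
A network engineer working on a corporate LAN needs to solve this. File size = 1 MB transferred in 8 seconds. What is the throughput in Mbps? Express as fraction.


Given: file = 1 MB, time = 8 s
File in Mb = 1 * 8 = 8 Mb
Throughput = 8 / 8 Mbps
Throughput = 1 Mbps

1


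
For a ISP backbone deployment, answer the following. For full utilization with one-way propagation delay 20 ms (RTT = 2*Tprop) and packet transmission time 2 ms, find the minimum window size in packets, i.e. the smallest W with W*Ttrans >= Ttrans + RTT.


Given: Ttrans = 2 ms, RTT = 40 ms (= 2 * Tprop, Tprop = 20 ms)
Time until first ACK returns = Ttrans + RTT = 2 + 40 = 42 ms
Need W * Ttrans >= Ttrans + RTT  ->  W >= (Ttrans + RTT) / Ttrans
(Ttrans + RTT) / Ttrans = 42 / 2 = 21
W_min = ceil(21) = 21

21


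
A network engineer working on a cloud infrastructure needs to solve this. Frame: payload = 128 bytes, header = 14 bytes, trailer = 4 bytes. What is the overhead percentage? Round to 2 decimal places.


Given: payload = 128 B, header = 14 B, trailer = 4 B
Overhead bytes = header + trailer = 14 + 4 = 18
Total frame = payload + overhead = 128 + 18 = 146
Overhead % = 18 / 146 * 100 = 12.3288% -> 12.33% (2 dp)

12.33


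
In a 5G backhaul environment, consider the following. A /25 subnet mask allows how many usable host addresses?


Given: subnet mask /25
Host bits = 32 - 25 = 7
Total addresses = 2^7 = 128
Usable hosts = 128 - 2 (network + broadcast) = 126

126


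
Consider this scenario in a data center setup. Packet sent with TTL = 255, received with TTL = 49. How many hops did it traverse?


Given: initial TTL = 255, received TTL = 49
Hops = initial TTL - received TTL
Hops = 255 - 49 = 206

206


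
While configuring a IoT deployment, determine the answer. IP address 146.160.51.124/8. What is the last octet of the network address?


Given: IP = 146.160.51.124, prefix = /8
Subnet mask = 255.0.0.0
Last octet of IP: 124
Last octet of mask: 0
Network last octet = 124 AND 0 = 0

0


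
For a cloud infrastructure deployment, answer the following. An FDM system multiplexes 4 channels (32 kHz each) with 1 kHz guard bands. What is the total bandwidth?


Given: 4 channels, 32 kHz each, guard = 1 kHz
Channel bandwidth = 4 * 32 = 128 kHz
Guard bands = 3 gaps * 1 kHz = 3 kHz
Total = 128 + 3 = 131 kHz

131


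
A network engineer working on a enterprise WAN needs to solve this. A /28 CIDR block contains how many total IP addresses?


Given: CIDR prefix /28
Host bits = 32 - 28 = 4
Total addresses = 2^4 = 16

16


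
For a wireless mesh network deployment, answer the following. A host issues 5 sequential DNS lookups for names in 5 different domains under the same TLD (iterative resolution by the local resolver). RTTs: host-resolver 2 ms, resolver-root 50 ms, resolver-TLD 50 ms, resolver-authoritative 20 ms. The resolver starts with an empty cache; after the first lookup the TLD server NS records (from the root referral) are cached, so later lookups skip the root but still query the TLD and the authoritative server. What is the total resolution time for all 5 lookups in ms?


Lookup 1 (cold cache): local + root + TLD + auth = 2 + 50 + 50 + 20 = 122 ms
Lookups 2..5 (TLD NS cached -> skip root; new domain -> still ask TLD and auth): local + TLD + auth = 2 + 50 + 20 = 72 ms each
Remaining 4 lookups: 4 * 72 = 288 ms
Total = 122 + 288 = 410 ms

410


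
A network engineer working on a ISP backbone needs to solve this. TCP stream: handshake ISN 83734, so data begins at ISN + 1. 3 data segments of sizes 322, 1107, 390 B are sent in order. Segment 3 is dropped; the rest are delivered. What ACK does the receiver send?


SYN uses sequence number 83734; first data byte = ISN + 1 = 83735.
Segment 1: SEQ = 83735, len = 322 B, covers [83735, 84056]
Segment 2: SEQ = 84057, len = 1107 B, covers [84057, 85163]
Segment 3: SEQ = 85164, len = 390 B, covers [85164, 85553] [LOST]
In-order data received: bytes [83735, 85163] (segments 1..2).
Segment 3 missing -> gap begins at byte 85164.
Cumulative ACK = next expected in-order byte = 83735 + 322 + 1107 = 85164

85164


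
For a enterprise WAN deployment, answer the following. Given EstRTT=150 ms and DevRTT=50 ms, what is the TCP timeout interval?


Given: EstRTT = 150 ms, DevRTT = 50 ms
Timeout = EstRTT + 4 * DevRTT
4 * DevRTT = 4 * 50 = 200
Timeout = 150 + 200 = 350 ms

350


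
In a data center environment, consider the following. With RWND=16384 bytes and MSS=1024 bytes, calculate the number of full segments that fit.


Given: RWND = 16384 bytes, MSS = 1024 bytes
Full segments = floor(RWND / MSS)
Full segments = floor(16384 / 1024)
Full segments = floor(16.0) = 16

16


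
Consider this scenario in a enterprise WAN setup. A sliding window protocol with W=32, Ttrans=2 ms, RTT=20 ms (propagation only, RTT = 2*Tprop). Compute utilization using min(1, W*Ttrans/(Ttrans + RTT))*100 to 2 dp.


Given: W = 32, Ttrans = 2 ms, RTT = 20 ms (= 2 * Tprop, Tprop = 10 ms)
Cycle time = Ttrans + RTT = 2 + 20 = 22 ms (first packet sent until its ACK returns)
W * Ttrans = 32 * 2 = 64 ms of sending per cycle
W * Ttrans / (Ttrans + RTT) = 64 / 22 = 2.909091
U = min(1, 2.909091) = 1.000000
U% = 100.00%

100.00


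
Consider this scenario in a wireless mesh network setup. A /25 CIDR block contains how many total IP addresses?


Given: CIDR prefix /25
Host bits = 32 - 25 = 7
Total addresses = 2^7 = 128

128


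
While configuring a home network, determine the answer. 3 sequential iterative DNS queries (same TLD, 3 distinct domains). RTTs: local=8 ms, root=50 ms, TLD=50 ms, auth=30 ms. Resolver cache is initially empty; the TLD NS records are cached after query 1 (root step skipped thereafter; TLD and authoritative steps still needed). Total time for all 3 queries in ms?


Lookup 1 (cold cache): local + root + TLD + auth = 8 + 50 + 50 + 30 = 138 ms
Lookups 2..3 (TLD NS cached -> skip root; new domain -> still ask TLD and auth): local + TLD + auth = 8 + 50 + 30 = 88 ms each
Remaining 2 lookups: 2 * 88 = 176 ms
Total = 138 + 176 = 314 ms

314


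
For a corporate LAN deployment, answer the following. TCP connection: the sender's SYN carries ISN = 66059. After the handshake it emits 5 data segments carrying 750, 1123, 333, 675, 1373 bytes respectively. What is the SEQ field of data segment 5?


The SYN occupies sequence number ISN = 66059, so the first data byte is ISN + 1 = 66060.
SEQ of data segment i = (ISN + 1) + sum of payload sizes of segments 1..i-1.
Segment 1: SEQ = 66060, payload = 750 bytes
Segment 2: SEQ = 66810, payload = 1123 bytes
Segment 3: SEQ = 67933, payload = 333 bytes
Segment 4: SEQ = 68266, payload = 675 bytes
Segment 5: SEQ = 68941, payload = 1373 bytes
SEQ of segment 5 = 66060 + 750 + 1123 + 333 + 675 = 68941

68941


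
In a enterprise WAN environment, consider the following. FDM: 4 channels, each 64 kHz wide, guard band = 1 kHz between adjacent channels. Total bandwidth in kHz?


Given: 4 channels, 64 kHz each, guard = 1 kHz
Channel bandwidth = 4 * 64 = 256 kHz
Guard bands = 3 gaps * 1 kHz = 3 kHz
Total = 256 + 3 = 259 kHz

259


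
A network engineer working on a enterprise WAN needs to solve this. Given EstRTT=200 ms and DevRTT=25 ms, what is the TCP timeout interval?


Given: EstRTT = 200 ms, DevRTT = 25 ms
Timeout = EstRTT + 4 * DevRTT
4 * DevRTT = 4 * 25 = 100
Timeout = 200 + 100 = 300 ms

300


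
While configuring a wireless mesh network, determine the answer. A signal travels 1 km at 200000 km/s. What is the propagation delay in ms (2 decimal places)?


Given: distance = 1 km, speed = 200000 km/s
Delay = distance / speed = 1 / 200000 seconds
Delay in ms = 1 * 1000 / 200000
Delay = 0.0050 ms
Rounded to 2 dp = 0.01 ms

0.01


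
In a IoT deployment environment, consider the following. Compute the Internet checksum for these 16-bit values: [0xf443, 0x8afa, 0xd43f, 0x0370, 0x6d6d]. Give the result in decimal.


Given words: [0xf443, 0x8afa, 0xd43f, 0x0370, 0x6d6d]
Step 1: Sum all words
Raw sum = 62531 + 35578 + 54335 + 880 + 28013 = 181337
Step 2: Fold carry: (50265 + 2) = 50267
One's complement = ~50267 & 0xFFFF = 15268

15268


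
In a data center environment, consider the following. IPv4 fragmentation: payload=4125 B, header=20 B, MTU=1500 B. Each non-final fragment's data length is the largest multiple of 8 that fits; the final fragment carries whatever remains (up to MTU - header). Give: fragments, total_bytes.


Max data per non-final fragment = floor((MTU - header)/8)*8 = floor((1500 - 20)/8)*8 = floor(1480/8)*8 = 1480 B
Final fragment needs no 8-byte alignment: it can carry up to MTU - header = 1480 B
Non-final fragments needed = ceil((payload - 1480) / 1480) = ceil(2645/1480) = ceil(1.7872) = 2
Number of fragments = 2 + 1 = 3
Fragment sizes (data): 2 * 1480 B + 1165 B (last, 1165 <= 1480 OK)
Total bytes sent = payload + n_frags * header = 4125 + 3*20 = 4125 + 60 = 4185 B

3, 4185


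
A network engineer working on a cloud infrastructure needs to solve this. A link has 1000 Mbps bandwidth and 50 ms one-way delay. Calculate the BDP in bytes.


Given: bandwidth = 1000 Mbps, delay = 50 ms
BDP in bits = 1000 * 10^6 * 50 / 1000
BDP in bits = 50000000
BDP in bytes = 50000000 / 8 = 6250000

6250000


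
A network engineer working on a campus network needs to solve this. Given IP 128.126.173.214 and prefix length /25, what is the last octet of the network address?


Given: IP = 128.126.173.214, prefix = /25
Subnet mask = 255.255.255.128
Last octet of IP: 214
Last octet of mask: 128
Network last octet = 214 AND 128 = 128

128


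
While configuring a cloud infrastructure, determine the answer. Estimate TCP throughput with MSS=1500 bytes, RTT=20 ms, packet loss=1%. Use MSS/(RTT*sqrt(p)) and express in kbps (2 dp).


Given: MSS = 1500 bytes, RTT = 20 ms, loss = 1%
RTT in seconds = 20 / 1000 = 0.02
Loss rate = 1% = 0.01
sqrt(loss) = sqrt(0.01) = 0.1
Throughput (bytes/s) = 1500 / (0.02 * 0.1) = 750000.0000
Throughput (kbps) = 750000.0000 * 8 / 1000 = 6000.000000 -> 6000.00 kbps (2 dp)

6000.00


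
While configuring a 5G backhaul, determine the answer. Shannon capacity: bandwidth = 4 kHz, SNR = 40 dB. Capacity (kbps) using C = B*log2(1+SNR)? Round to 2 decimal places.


Given: B = 4 kHz, SNR = 40 dB
SNR linear = 10^(40/10) = 10000
1 + SNR = 10001
log2(10001) = 13.2878566418
C = 4 * 1000 * 13.2878566418 = 53151.4266 bps
C = 53.151427 kbps -> 53.15 kbps (2 dp)

53.15


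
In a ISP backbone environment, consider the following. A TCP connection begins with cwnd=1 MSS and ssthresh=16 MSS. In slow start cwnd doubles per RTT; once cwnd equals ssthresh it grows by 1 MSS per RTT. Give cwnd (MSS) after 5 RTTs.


RTT 0: cwnd = 1 MSS (initial)
RTT 1: cwnd = 2 MSS (slow start, doubled)
RTT 2: cwnd = 4 MSS (slow start, doubled)
RTT 3: cwnd = 8 MSS (slow start, doubled)
RTT 4: cwnd = 16 MSS (slow start, doubled)
RTT 5: cwnd = 17 MSS (congestion avoidance, +1)

17


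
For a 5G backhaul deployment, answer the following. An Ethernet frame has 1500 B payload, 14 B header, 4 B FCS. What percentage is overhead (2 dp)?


Given: payload = 1500 B, header = 14 B, trailer = 4 B
Overhead bytes = header + trailer = 14 + 4 = 18
Total frame = payload + overhead = 1500 + 18 = 1518
Overhead % = 18 / 1518 * 100 = 1.1858% -> 1.19% (2 dp)

1.19


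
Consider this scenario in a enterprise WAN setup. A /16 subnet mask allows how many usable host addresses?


Given: subnet mask /16
Host bits = 32 - 16 = 16
Total addresses = 2^16 = 65536
Usable hosts = 65536 - 2 (network + broadcast) = 65534

65534


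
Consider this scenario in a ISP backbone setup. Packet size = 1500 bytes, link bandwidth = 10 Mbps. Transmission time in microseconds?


Given: packet = 1500 bytes, bandwidth = 10 Mbps
Packet in bits = 1500 * 8 = 12000 bits
Bandwidth = 10 * 10^6 = 10000000 bps
Time = 12000 / 10000000 seconds
Time in us = 12000 * 10^6 / 10000000 = 1200

1200


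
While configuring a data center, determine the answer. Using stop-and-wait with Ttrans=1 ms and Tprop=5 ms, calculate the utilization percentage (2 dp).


Given: Ttrans = 1 ms, Tprop = 5 ms
RTT = 2 * Tprop = 2 * 5 = 10 ms
U = Ttrans / (Ttrans + RTT)
U = 1 / (1 + 10)
U = 1 / 11 = 0.090909
U% = 9.09%

9.09


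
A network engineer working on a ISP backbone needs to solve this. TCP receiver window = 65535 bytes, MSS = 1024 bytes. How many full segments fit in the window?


Given: RWND = 65535 bytes, MSS = 1024 bytes
Full segments = floor(RWND / MSS)
Full segments = floor(65535 / 1024)
Full segments = floor(63.999) = 63

63


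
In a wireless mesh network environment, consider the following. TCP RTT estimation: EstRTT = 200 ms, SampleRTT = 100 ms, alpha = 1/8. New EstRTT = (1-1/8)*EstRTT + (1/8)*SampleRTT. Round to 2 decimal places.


Given: EstRTT = 200 ms, SampleRTT = 100 ms, alpha = 1/8
New EstRTT = (1 - alpha) * EstRTT + alpha * SampleRTT
(7/8) * 200 = 175
(1/8) * 100 = 12.5
New EstRTT = 175 + 12.5 = 187.5 ms -> 187.50 ms (2 dp)

187.50


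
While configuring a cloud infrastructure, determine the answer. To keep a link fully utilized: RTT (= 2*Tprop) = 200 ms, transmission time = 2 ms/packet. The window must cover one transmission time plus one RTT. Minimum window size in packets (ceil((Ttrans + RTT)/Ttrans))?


Given: Ttrans = 2 ms, RTT = 200 ms (= 2 * Tprop, Tprop = 100 ms)
Time until first ACK returns = Ttrans + RTT = 2 + 200 = 202 ms
Need W * Ttrans >= Ttrans + RTT  ->  W >= (Ttrans + RTT) / Ttrans
(Ttrans + RTT) / Ttrans = 202 / 2 = 101
W_min = ceil(101) = 101

101


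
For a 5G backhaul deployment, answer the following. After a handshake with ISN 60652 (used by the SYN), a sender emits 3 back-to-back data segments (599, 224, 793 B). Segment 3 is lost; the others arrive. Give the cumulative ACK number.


SYN uses sequence number 60652; first data byte = ISN + 1 = 60653.
Segment 1: SEQ = 60653, len = 599 B, covers [60653, 61251]
Segment 2: SEQ = 61252, len = 224 B, covers [61252, 61475]
Segment 3: SEQ = 61476, len = 793 B, covers [61476, 62268] [LOST]
In-order data received: bytes [60653, 61475] (segments 1..2).
Segment 3 missing -> gap begins at byte 61476.
Cumulative ACK = next expected in-order byte = 60653 + 599 + 224 = 61476

61476


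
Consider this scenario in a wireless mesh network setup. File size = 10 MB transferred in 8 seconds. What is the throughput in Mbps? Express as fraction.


Given: file = 10 MB, time = 8 s
File in Mb = 10 * 8 = 80 Mb
Throughput = 80 / 8 Mbps
Throughput = 10 Mbps

10


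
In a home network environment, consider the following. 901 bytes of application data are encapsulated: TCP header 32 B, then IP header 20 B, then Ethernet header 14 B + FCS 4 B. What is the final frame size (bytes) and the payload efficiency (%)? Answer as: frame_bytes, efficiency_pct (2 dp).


TCP segment = 901 + 32 = 933 B
IP packet = 933 + 20 = 953 B
Ethernet frame = 953 + 14 + 4 = 971 B
Efficiency = app / frame = 901 / 971 = 0.927909 = 92.7909% -> 92.79% (2 dp)

971, 92.79


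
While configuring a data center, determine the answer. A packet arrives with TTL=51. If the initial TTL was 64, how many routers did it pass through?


Given: initial TTL = 64, received TTL = 51
Hops = initial TTL - received TTL
Hops = 64 - 51 = 13

13


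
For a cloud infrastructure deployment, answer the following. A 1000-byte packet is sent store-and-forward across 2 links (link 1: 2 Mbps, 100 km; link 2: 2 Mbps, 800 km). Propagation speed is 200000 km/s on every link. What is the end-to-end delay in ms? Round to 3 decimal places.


Packet = 1000 bytes = 8000 bits. Store-and-forward: sum (t_trans + t_prop) per link.
Link 1: t_trans = 8000/(2*10^6) s = 4.0000 ms; t_prop = 100/200000 s = 0.5000 ms; subtotal = 4.5000 ms
Link 2: t_trans = 8000/(2*10^6) s = 4.0000 ms; t_prop = 800/200000 s = 4.0000 ms; subtotal = 8.0000 ms
End-to-end = 4.5000 + 8.0000 = 12.5000 ms -> 12.500 ms (3 dp)

12.500


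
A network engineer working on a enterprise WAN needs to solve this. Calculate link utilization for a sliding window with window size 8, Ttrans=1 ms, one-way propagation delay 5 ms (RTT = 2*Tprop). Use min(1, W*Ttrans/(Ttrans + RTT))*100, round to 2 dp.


Given: W = 8, Ttrans = 1 ms, RTT = 10 ms (= 2 * Tprop, Tprop = 5 ms)
Cycle time = Ttrans + RTT = 1 + 10 = 11 ms (first packet sent until its ACK returns)
W * Ttrans = 8 * 1 = 8 ms of sending per cycle
W * Ttrans / (Ttrans + RTT) = 8 / 11 = 0.727273
U = min(1, 0.727273) = 0.727273
U% = 72.73%

72.73


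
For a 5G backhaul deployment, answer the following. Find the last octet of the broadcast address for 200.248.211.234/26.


Given: IP = 200.248.211.234, prefix = /26
Host bits = 32 - 26 = 6
Network last octet = 234 AND mask = 192
Host part size = 2^6 - 1 = 63
Broadcast last octet = 192 OR 63 = 255

255


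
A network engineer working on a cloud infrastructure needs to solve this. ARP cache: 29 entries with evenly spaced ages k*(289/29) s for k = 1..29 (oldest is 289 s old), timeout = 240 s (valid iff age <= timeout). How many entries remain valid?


Ages are k * 289/29 s for k = 1..29 (spacing = 9.9655 s).
Entry k is valid iff k * 289/29 <= 240 iff k <= 29 * 240 / 289 = 24.0830
n_valid = floor(24.0830) = 24
(n_stale = 29 - 24 = 5)

24


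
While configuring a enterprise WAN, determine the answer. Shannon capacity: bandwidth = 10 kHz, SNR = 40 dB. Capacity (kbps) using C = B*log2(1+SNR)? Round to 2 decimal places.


Given: B = 10 kHz, SNR = 40 dB
SNR linear = 10^(40/10) = 10000
1 + SNR = 10001
log2(10001) = 13.2878566418
C = 10 * 1000 * 13.2878566418 = 132878.5664 bps
C = 132.878566 kbps -> 132.88 kbps (2 dp)

132.88


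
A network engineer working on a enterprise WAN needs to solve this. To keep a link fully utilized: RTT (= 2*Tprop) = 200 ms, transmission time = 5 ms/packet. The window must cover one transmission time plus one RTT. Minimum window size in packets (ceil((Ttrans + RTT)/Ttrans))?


Given: Ttrans = 5 ms, RTT = 200 ms (= 2 * Tprop, Tprop = 100 ms)
Time until first ACK returns = Ttrans + RTT = 5 + 200 = 205 ms
Need W * Ttrans >= Ttrans + RTT  ->  W >= (Ttrans + RTT) / Ttrans
(Ttrans + RTT) / Ttrans = 205 / 5 = 41
W_min = ceil(41) = 41

41


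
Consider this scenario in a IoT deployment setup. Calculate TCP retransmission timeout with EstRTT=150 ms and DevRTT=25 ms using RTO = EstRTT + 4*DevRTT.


Given: EstRTT = 150 ms, DevRTT = 25 ms
Timeout = EstRTT + 4 * DevRTT
4 * DevRTT = 4 * 25 = 100
Timeout = 150 + 100 = 250 ms

250


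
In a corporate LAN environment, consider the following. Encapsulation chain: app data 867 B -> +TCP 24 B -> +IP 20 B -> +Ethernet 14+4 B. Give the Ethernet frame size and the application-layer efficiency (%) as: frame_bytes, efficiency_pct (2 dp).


TCP segment = 867 + 24 = 891 B
IP packet = 891 + 20 = 911 B
Ethernet frame = 911 + 14 + 4 = 929 B
Efficiency = app / frame = 867 / 929 = 0.933262 = 93.3262% -> 93.33% (2 dp)

929, 93.33


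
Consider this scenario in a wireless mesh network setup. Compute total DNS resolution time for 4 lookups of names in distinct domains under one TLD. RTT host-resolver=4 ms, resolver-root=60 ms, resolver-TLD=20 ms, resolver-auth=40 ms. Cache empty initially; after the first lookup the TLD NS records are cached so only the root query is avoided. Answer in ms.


Lookup 1 (cold cache): local + root + TLD + auth = 4 + 60 + 20 + 40 = 124 ms
Lookups 2..4 (TLD NS cached -> skip root; new domain -> still ask TLD and auth): local + TLD + auth = 4 + 20 + 40 = 64 ms each
Remaining 3 lookups: 3 * 64 = 192 ms
Total = 124 + 192 = 316 ms

316
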